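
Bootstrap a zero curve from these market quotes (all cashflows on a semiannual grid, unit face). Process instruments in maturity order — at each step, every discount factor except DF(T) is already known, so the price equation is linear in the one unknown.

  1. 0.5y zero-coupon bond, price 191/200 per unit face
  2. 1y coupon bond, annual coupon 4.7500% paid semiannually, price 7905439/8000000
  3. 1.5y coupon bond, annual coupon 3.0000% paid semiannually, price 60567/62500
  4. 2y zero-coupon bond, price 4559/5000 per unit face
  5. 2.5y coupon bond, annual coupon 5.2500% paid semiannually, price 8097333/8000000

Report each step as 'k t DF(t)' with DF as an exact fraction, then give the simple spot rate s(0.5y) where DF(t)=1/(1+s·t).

1 1/2 191/200
2 1 9431/10000
3 3/2 9267/10000
4 2 4559/5000
5 5/2 8907/10000
s(0.5y) = (1/(191/200) − 1)/(1/2) = 18/191 ≈ 9.4241%

step 1 [0.5y] zero: DF = P = 191/200 ≈ 0.955000
step 2 [1y] bond c/2=19/800: DF=(7905439/8000000 − 19/800·(0.955000))/(1+19/800) = 9431/10000 ≈ 0.943100
step 3 [1.5y] bond c/2=3/200: DF=(60567/62500 − 3/200·(0.955000+0.943100))/(1+3/200) = 9267/10000 ≈ 0.926700
step 4 [2y] zero: DF = P = 4559/5000 ≈ 0.911800
step 5 [2.5y] bond c/2=21/800: DF=(8097333/8000000 − 21/800·(0.955000+0.943100+0.926700+0.911800))/(1+21/800) = 8907/10000 ≈ 0.890700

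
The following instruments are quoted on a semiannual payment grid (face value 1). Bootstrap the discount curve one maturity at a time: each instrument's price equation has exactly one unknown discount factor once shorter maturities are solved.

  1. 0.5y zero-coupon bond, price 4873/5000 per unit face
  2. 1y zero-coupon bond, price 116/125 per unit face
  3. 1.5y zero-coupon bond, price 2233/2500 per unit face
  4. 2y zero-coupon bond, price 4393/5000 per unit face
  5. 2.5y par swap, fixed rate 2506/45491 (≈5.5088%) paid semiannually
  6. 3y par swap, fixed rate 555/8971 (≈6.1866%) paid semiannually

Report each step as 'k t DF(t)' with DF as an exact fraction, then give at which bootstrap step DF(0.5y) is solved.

step 1 [0.5y] zero: DF = P = 4873/5000 ≈ 0.974600
step 2 [1y] zero: DF = P = 116/125 ≈ 0.928000
step 3 [1.5y] zero: DF = P = 2233/2500 ≈ 0.893200
step 4 [2y] zero: DF = P = 4393/5000 ≈ 0.878600
step 5 [2.5y] swap r/2=1253/45491: DF=(1 − 1253/45491·(0.974600+0.928000+0.893200+0.878600))/(1+1253/45491) = 8747/10000 ≈ 0.874700
step 6 [3y] swap r/2=555/17942: DF=(1 − 555/17942·(0.974600+0.928000+0.893200+0.878600+0.874700))/(1+555/17942) = 1667/2000 ≈ 0.833500

1 1/2 4873/5000
2 1 116/125
3 3/2 2233/2500
4 2 4393/5000
5 5/2 8747/10000
6 3 1667/2000
DF(0.5y) is solved at step 1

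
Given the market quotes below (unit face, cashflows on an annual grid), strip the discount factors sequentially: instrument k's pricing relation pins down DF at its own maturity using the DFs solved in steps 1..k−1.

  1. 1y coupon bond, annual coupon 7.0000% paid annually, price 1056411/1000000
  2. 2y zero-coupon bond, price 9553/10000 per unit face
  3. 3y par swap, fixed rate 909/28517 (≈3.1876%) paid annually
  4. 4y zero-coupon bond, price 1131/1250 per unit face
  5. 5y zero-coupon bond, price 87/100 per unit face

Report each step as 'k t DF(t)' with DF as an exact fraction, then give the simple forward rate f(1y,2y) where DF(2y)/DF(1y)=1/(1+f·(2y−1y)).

step 1 [1y] bond c/1=7/100: DF=(1056411/1000000 − 7/100·(0))/(1+7/100) = 9873/10000 ≈ 0.987300
step 2 [2y] zero: DF = P = 9553/10000 ≈ 0.955300
step 3 [3y] swap r/1=909/28517: DF=(1 − 909/28517·(0.987300+0.955300))/(1+909/28517) = 9091/10000 ≈ 0.909100
step 4 [4y] zero: DF = P = 1131/1250 ≈ 0.904800
step 5 [5y] zero: DF = P = 87/100 ≈ 0.870000

1 1 9873/10000
2 2 9553/10000
3 3 9091/10000
4 4 1131/1250
5 5 87/100
f(1y,2y) = ((9873/10000)/(9553/10000) − 1)/(1) = 320/9553 ≈ 3.3497%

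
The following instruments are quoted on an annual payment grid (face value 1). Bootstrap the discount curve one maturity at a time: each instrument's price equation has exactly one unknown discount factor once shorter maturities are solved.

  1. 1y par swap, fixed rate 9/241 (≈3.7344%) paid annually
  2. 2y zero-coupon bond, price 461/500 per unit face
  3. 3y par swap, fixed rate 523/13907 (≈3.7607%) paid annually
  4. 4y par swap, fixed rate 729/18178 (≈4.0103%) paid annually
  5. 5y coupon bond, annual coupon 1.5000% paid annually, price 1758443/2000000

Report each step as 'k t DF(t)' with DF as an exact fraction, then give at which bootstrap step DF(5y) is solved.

step 1 [1y] swap r/1=9/241: DF=(1 − 9/241·(0))/(1+9/241) = 241/250 ≈ 0.964000
step 2 [2y] zero: DF = P = 461/500 ≈ 0.922000
step 3 [3y] swap r/1=523/13907: DF=(1 − 523/13907·(0.964000+0.922000))/(1+523/13907) = 4477/5000 ≈ 0.895400
step 4 [4y] swap r/1=729/18178: DF=(1 − 729/18178·(0.964000+0.922000+0.895400))/(1+729/18178) = 4271/5000 ≈ 0.854200
step 5 [5y] bond c/1=3/200: DF=(1758443/2000000 − 3/200·(0.964000+0.922000+0.895400+0.854200))/(1+3/200) = 13/16 ≈ 0.812500

1 1 241/250
2 2 461/500
3 3 4477/5000
4 4 4271/5000
5 5 13/16
DF(5y) is solved at step 5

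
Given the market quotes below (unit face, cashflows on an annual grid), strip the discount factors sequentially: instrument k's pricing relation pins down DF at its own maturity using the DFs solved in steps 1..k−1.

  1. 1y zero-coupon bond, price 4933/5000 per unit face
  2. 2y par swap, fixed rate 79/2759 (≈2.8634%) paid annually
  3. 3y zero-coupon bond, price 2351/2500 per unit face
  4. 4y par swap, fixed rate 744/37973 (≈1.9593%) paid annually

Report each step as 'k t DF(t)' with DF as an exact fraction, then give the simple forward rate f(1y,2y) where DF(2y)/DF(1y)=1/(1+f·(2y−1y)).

1 1 4933/5000
2 2 9447/10000
3 3 2351/2500
4 4 1157/1250
f(1y,2y) = ((4933/5000)/(9447/10000) − 1)/(1) = 419/9447 ≈ 4.4353%

step 1 [1y] zero: DF = P = 4933/5000 ≈ 0.986600
step 2 [2y] swap r/1=79/2759: DF=(1 − 79/2759·(0.986600))/(1+79/2759) = 9447/10000 ≈ 0.944700
step 3 [3y] zero: DF = P = 2351/2500 ≈ 0.940400
step 4 [4y] swap r/1=744/37973: DF=(1 − 744/37973·(0.986600+0.944700+0.940400))/(1+744/37973) = 1157/1250 ≈ 0.925600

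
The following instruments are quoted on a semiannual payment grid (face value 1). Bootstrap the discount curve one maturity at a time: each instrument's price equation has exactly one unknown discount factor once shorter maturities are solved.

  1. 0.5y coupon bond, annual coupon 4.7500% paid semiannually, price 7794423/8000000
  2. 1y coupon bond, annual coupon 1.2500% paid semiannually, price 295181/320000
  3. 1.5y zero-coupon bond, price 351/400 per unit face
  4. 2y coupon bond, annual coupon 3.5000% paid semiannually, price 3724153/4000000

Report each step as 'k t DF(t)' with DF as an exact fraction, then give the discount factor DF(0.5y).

step 1 [0.5y] bond c/2=19/800: DF=(7794423/8000000 − 19/800·(0))/(1+19/800) = 9517/10000 ≈ 0.951700
step 2 [1y] bond c/2=1/160: DF=(295181/320000 − 1/160·(0.951700))/(1+1/160) = 2277/2500 ≈ 0.910800
step 3 [1.5y] zero: DF = P = 351/400 ≈ 0.877500
step 4 [2y] bond c/2=7/400: DF=(3724153/4000000 − 7/400·(0.951700+0.910800+0.877500))/(1+7/400) = 8679/10000 ≈ 0.867900

1 1/2 9517/10000
2 1 2277/2500
3 3/2 351/400
4 2 8679/10000
DF(0.5y) = 9517/10000 ≈ 0.951700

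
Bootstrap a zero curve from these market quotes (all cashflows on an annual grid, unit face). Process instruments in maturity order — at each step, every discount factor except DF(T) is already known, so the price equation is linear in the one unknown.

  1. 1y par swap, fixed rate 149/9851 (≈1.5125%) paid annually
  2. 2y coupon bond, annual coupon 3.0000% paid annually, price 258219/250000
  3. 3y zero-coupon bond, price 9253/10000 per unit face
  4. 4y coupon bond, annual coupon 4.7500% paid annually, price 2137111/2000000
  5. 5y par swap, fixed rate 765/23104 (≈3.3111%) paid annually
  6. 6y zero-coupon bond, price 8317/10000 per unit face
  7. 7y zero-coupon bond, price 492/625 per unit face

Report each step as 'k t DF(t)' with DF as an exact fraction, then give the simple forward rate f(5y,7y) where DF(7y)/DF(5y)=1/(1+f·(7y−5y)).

step 1 [1y] swap r/1=149/9851: DF=(1 − 149/9851·(0))/(1+149/9851) = 9851/10000 ≈ 0.985100
step 2 [2y] bond c/1=3/100: DF=(258219/250000 − 3/100·(0.985100))/(1+3/100) = 9741/10000 ≈ 0.974100
step 3 [3y] zero: DF = P = 9253/10000 ≈ 0.925300
step 4 [4y] bond c/1=19/400: DF=(2137111/2000000 − 19/400·(0.985100+0.974100+0.925300))/(1+19/400) = 8893/10000 ≈ 0.889300
step 5 [5y] swap r/1=765/23104: DF=(1 − 765/23104·(0.985100+0.974100+0.925300+0.889300))/(1+765/23104) = 847/1000 ≈ 0.847000
step 6 [6y] zero: DF = P = 8317/10000 ≈ 0.831700
step 7 [7y] zero: DF = P = 492/625 ≈ 0.787200

1 1 9851/10000
2 2 9741/10000
3 3 9253/10000
4 4 8893/10000
5 5 847/1000
6 6 8317/10000
7 7 492/625
f(5y,7y) = ((847/1000)/(492/625) − 1)/(2) = 299/7872 ≈ 3.7983%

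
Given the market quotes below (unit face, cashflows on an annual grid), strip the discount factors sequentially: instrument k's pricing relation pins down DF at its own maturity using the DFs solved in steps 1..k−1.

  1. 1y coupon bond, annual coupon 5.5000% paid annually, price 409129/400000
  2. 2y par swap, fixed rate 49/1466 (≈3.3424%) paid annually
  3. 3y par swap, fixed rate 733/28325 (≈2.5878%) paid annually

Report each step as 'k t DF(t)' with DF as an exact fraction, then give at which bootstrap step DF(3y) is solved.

step 1 [1y] bond c/1=11/200: DF=(409129/400000 − 11/200·(0))/(1+11/200) = 1939/2000 ≈ 0.969500
step 2 [2y] swap r/1=49/1466: DF=(1 − 49/1466·(0.969500))/(1+49/1466) = 9363/10000 ≈ 0.936300
step 3 [3y] swap r/1=733/28325: DF=(1 − 733/28325·(0.969500+0.936300))/(1+733/28325) = 9267/10000 ≈ 0.926700

1 1 1939/2000
2 2 9363/10000
3 3 9267/10000
DF(3y) is solved at step 3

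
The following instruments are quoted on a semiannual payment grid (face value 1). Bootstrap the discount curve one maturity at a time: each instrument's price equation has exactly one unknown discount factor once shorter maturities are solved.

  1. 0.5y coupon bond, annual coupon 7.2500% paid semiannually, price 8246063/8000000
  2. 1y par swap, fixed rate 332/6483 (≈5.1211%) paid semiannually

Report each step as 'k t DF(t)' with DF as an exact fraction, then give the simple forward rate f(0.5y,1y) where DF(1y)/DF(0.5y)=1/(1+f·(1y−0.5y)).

1 1/2 9947/10000
2 1 4751/5000
f(0.5y,1y) = ((9947/10000)/(4751/5000) − 1)/(1/2) = 445/4751 ≈ 9.3664%

step 1 [0.5y] bond c/2=29/800: DF=(8246063/8000000 − 29/800·(0))/(1+29/800) = 9947/10000 ≈ 0.994700
step 2 [1y] swap r/2=166/6483: DF=(1 − 166/6483·(0.994700))/(1+166/6483) = 4751/5000 ≈ 0.950200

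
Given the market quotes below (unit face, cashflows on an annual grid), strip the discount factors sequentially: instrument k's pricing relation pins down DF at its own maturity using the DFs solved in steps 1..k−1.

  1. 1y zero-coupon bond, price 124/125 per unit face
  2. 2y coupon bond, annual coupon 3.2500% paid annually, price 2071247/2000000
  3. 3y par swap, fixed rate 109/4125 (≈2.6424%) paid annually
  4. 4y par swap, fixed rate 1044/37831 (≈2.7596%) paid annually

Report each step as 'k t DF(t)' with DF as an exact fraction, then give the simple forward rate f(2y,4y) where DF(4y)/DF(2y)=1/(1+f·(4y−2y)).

1 1 124/125
2 2 4859/5000
3 3 9237/10000
4 4 2239/2500
f(2y,4y) = ((4859/5000)/(2239/2500) − 1)/(2) = 381/8956 ≈ 4.2541%

step 1 [1y] zero: DF = P = 124/125 ≈ 0.992000
step 2 [2y] bond c/1=13/400: DF=(2071247/2000000 − 13/400·(0.992000))/(1+13/400) = 4859/5000 ≈ 0.971800
step 3 [3y] swap r/1=109/4125: DF=(1 − 109/4125·(0.992000+0.971800))/(1+109/4125) = 9237/10000 ≈ 0.923700
step 4 [4y] swap r/1=1044/37831: DF=(1 − 1044/37831·(0.992000+0.971800+0.923700))/(1+1044/37831) = 2239/2500 ≈ 0.895600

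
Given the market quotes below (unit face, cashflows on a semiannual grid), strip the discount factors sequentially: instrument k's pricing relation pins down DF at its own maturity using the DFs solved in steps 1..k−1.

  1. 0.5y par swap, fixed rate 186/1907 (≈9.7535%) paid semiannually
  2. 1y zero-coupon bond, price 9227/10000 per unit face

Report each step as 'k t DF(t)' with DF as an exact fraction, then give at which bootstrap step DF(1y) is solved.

1 1/2 1907/2000
2 1 9227/10000
DF(1y) is solved at step 2

step 1 [0.5y] swap r/2=93/1907: DF=(1 − 93/1907·(0))/(1+93/1907) = 1907/2000 ≈ 0.953500
step 2 [1y] zero: DF = P = 9227/10000 ≈ 0.922700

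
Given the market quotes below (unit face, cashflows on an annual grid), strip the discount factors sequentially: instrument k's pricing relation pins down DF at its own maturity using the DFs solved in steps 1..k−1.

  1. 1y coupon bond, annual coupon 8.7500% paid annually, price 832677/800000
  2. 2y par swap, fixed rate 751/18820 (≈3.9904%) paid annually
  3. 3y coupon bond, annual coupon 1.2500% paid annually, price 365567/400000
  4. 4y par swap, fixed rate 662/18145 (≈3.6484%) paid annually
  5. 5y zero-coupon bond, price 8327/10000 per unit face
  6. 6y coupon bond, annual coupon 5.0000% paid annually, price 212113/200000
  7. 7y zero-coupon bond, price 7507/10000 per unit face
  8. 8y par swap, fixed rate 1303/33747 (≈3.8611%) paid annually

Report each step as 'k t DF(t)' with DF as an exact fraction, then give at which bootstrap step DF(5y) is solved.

1 1 9571/10000
2 2 9249/10000
3 3 4397/5000
4 4 2169/2500
5 5 8327/10000
6 6 997/1250
7 7 7507/10000
8 8 3697/5000
DF(5y) is solved at step 5

step 1 [1y] bond c/1=7/80: DF=(832677/800000 − 7/80·(0))/(1+7/80) = 9571/10000 ≈ 0.957100
step 2 [2y] swap r/1=751/18820: DF=(1 − 751/18820·(0.957100))/(1+751/18820) = 9249/10000 ≈ 0.924900
step 3 [3y] bond c/1=1/80: DF=(365567/400000 − 1/80·(0.957100+0.924900))/(1+1/80) = 4397/5000 ≈ 0.879400
step 4 [4y] swap r/1=662/18145: DF=(1 − 662/18145·(0.957100+0.924900+0.879400))/(1+662/18145) = 2169/2500 ≈ 0.867600
step 5 [5y] zero: DF = P = 8327/10000 ≈ 0.832700
step 6 [6y] bond c/1=1/20: DF=(212113/200000 − 1/20·(0.957100+0.924900+0.879400+0.867600+0.832700))/(1+1/20) = 997/1250 ≈ 0.797600
step 7 [7y] zero: DF = P = 7507/10000 ≈ 0.750700
step 8 [8y] swap r/1=1303/33747: DF=(1 − 1303/33747·(0.957100+0.924900+0.879400+0.867600+0.832700+0.797600+0.750700))/(1+1303/33747) = 3697/5000 ≈ 0.739400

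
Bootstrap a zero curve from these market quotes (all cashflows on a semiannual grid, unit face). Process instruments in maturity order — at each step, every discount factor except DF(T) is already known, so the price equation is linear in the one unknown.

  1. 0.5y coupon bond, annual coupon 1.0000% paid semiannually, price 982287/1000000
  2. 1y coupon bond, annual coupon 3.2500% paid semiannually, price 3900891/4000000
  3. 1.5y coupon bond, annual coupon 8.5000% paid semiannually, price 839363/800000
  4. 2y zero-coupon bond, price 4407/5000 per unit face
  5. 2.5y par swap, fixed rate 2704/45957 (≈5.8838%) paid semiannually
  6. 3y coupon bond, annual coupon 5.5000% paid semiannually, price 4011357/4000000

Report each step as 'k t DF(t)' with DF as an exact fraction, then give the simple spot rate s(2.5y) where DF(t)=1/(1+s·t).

1 1/2 4887/5000
2 1 118/125
3 3/2 9281/10000
4 2 4407/5000
5 5/2 1081/1250
6 3 853/1000
s(2.5y) = (1/(1081/1250) − 1)/(5/2) = 338/5405 ≈ 6.2535%

step 1 [0.5y] bond c/2=1/200: DF=(982287/1000000 − 1/200·(0))/(1+1/200) = 4887/5000 ≈ 0.977400
step 2 [1y] bond c/2=13/800: DF=(3900891/4000000 − 13/800·(0.977400))/(1+13/800) = 118/125 ≈ 0.944000
step 3 [1.5y] bond c/2=17/400: DF=(839363/800000 − 17/400·(0.977400+0.944000))/(1+17/400) = 9281/10000 ≈ 0.928100
step 4 [2y] zero: DF = P = 4407/5000 ≈ 0.881400
step 5 [2.5y] swap r/2=1352/45957: DF=(1 − 1352/45957·(0.977400+0.944000+0.928100+0.881400))/(1+1352/45957) = 1081/1250 ≈ 0.864800
step 6 [3y] bond c/2=11/400: DF=(4011357/4000000 − 11/400·(0.977400+0.944000+0.928100+0.881400+0.864800))/(1+11/400) = 853/1000 ≈ 0.853000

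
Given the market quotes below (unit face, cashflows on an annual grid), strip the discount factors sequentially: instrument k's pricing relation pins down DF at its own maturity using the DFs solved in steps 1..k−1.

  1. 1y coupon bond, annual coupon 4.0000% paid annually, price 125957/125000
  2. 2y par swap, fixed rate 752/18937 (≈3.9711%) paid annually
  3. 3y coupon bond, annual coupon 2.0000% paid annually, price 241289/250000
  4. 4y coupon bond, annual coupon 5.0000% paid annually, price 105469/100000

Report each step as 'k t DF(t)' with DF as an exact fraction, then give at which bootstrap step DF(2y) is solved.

step 1 [1y] bond c/1=1/25: DF=(125957/125000 − 1/25·(0))/(1+1/25) = 9689/10000 ≈ 0.968900
step 2 [2y] swap r/1=752/18937: DF=(1 − 752/18937·(0.968900))/(1+752/18937) = 578/625 ≈ 0.924800
step 3 [3y] bond c/1=1/50: DF=(241289/250000 − 1/50·(0.968900+0.924800))/(1+1/50) = 9091/10000 ≈ 0.909100
step 4 [4y] bond c/1=1/20: DF=(105469/100000 − 1/20·(0.968900+0.924800+0.909100))/(1+1/20) = 871/1000 ≈ 0.871000

1 1 9689/10000
2 2 578/625
3 3 9091/10000
4 4 871/1000
DF(2y) is solved at step 2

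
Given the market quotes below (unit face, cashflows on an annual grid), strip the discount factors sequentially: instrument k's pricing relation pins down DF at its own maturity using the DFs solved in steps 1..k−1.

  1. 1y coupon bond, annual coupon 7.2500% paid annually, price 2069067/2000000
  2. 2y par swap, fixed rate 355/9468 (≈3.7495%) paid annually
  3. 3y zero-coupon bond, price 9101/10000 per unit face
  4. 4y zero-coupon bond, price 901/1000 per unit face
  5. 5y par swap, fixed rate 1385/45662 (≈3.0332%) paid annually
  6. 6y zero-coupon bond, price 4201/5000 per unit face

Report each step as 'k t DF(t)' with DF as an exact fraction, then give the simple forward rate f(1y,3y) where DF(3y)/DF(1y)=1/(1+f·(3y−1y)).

1 1 4823/5000
2 2 929/1000
3 3 9101/10000
4 4 901/1000
5 5 1723/2000
6 6 4201/5000
f(1y,3y) = ((4823/5000)/(9101/10000) − 1)/(2) = 545/18202 ≈ 2.9942%

step 1 [1y] bond c/1=29/400: DF=(2069067/2000000 − 29/400·(0))/(1+29/400) = 4823/5000 ≈ 0.964600
step 2 [2y] swap r/1=355/9468: DF=(1 − 355/9468·(0.964600))/(1+355/9468) = 929/1000 ≈ 0.929000
step 3 [3y] zero: DF = P = 9101/10000 ≈ 0.910100
step 4 [4y] zero: DF = P = 901/1000 ≈ 0.901000
step 5 [5y] swap r/1=1385/45662: DF=(1 − 1385/45662·(0.964600+0.929000+0.910100+0.901000))/(1+1385/45662) = 1723/2000 ≈ 0.861500
step 6 [6y] zero: DF = P = 4201/5000 ≈ 0.840200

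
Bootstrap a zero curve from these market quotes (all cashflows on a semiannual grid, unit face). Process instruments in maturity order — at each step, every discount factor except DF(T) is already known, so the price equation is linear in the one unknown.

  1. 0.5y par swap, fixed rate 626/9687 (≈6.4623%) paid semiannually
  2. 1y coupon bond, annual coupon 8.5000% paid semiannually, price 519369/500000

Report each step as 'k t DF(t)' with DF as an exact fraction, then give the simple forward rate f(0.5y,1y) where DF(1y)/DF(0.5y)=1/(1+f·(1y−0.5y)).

step 1 [0.5y] swap r/2=313/9687: DF=(1 − 313/9687·(0))/(1+313/9687) = 9687/10000 ≈ 0.968700
step 2 [1y] bond c/2=17/400: DF=(519369/500000 − 17/400·(0.968700))/(1+17/400) = 9569/10000 ≈ 0.956900

1 1/2 9687/10000
2 1 9569/10000
f(0.5y,1y) = ((9687/10000)/(9569/10000) − 1)/(1/2) = 236/9569 ≈ 2.4663%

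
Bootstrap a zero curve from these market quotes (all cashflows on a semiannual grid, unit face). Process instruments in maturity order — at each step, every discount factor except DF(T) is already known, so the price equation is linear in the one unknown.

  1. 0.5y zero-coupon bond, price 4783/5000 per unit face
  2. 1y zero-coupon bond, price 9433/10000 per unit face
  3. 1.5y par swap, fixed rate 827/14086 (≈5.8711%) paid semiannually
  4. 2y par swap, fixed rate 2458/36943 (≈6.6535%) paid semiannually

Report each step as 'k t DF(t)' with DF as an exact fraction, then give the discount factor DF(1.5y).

step 1 [0.5y] zero: DF = P = 4783/5000 ≈ 0.956600
step 2 [1y] zero: DF = P = 9433/10000 ≈ 0.943300
step 3 [1.5y] swap r/2=827/28172: DF=(1 − 827/28172·(0.956600+0.943300))/(1+827/28172) = 9173/10000 ≈ 0.917300
step 4 [2y] swap r/2=1229/36943: DF=(1 − 1229/36943·(0.956600+0.943300+0.917300))/(1+1229/36943) = 8771/10000 ≈ 0.877100

1 1/2 4783/5000
2 1 9433/10000
3 3/2 9173/10000
4 2 8771/10000
DF(1.5y) = 9173/10000 ≈ 0.917300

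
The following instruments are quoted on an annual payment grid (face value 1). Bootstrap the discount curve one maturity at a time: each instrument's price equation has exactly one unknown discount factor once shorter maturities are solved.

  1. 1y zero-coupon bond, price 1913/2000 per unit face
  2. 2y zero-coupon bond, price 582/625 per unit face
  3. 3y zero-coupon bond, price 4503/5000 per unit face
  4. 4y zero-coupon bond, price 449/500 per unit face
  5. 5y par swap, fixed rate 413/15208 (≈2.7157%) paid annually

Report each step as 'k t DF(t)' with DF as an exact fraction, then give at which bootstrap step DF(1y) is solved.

step 1 [1y] zero: DF = P = 1913/2000 ≈ 0.956500
step 2 [2y] zero: DF = P = 582/625 ≈ 0.931200
step 3 [3y] zero: DF = P = 4503/5000 ≈ 0.900600
step 4 [4y] zero: DF = P = 449/500 ≈ 0.898000
step 5 [5y] swap r/1=413/15208: DF=(1 − 413/15208·(0.956500+0.931200+0.900600+0.898000))/(1+413/15208) = 8761/10000 ≈ 0.876100

1 1 1913/2000
2 2 582/625
3 3 4503/5000
4 4 449/500
5 5 8761/10000
DF(1y) is solved at step 1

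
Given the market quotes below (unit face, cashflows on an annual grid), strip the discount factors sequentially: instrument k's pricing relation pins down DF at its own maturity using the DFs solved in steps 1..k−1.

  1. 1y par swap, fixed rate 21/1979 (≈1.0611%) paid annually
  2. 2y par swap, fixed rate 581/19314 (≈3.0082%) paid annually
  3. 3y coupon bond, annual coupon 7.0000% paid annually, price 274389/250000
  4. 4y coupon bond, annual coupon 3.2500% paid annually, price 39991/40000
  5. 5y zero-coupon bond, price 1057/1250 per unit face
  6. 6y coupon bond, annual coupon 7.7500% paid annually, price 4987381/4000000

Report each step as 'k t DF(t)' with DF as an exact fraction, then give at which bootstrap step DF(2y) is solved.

step 1 [1y] swap r/1=21/1979: DF=(1 − 21/1979·(0))/(1+21/1979) = 1979/2000 ≈ 0.989500
step 2 [2y] swap r/1=581/19314: DF=(1 − 581/19314·(0.989500))/(1+581/19314) = 9419/10000 ≈ 0.941900
step 3 [3y] bond c/1=7/100: DF=(274389/250000 − 7/100·(0.989500+0.941900))/(1+7/100) = 4497/5000 ≈ 0.899400
step 4 [4y] bond c/1=13/400: DF=(39991/40000 − 13/400·(0.989500+0.941900+0.899400))/(1+13/400) = 1099/1250 ≈ 0.879200
step 5 [5y] zero: DF = P = 1057/1250 ≈ 0.845600
step 6 [6y] bond c/1=31/400: DF=(4987381/4000000 − 31/400·(0.989500+0.941900+0.899400+0.879200+0.845600))/(1+31/400) = 1659/2000 ≈ 0.829500

1 1 1979/2000
2 2 9419/10000
3 3 4497/5000
4 4 1099/1250
5 5 1057/1250
6 6 1659/2000
DF(2y) is solved at step 2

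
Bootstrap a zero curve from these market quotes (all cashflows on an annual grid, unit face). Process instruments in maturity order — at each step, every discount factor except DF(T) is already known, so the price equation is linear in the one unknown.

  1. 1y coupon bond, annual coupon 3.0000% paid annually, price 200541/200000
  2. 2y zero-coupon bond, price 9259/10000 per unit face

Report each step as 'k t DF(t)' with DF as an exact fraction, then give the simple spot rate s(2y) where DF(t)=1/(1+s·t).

1 1 1947/2000
2 2 9259/10000
s(2y) = (1/(9259/10000) − 1)/(2) = 741/18518 ≈ 4.0015%

step 1 [1y] bond c/1=3/100: DF=(200541/200000 − 3/100·(0))/(1+3/100) = 1947/2000 ≈ 0.973500
step 2 [2y] zero: DF = P = 9259/10000 ≈ 0.925900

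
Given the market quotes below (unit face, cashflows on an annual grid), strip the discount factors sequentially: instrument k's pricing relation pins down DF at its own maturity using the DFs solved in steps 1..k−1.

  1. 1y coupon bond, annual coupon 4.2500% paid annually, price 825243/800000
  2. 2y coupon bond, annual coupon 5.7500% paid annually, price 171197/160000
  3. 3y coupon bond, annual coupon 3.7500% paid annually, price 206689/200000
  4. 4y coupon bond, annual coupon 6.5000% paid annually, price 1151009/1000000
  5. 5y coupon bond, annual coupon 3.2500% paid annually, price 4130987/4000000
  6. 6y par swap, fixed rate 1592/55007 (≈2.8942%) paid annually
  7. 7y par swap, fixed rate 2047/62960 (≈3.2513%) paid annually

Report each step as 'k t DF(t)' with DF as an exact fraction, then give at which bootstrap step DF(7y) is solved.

1 1 1979/2000
2 2 479/500
3 3 9257/10000
4 4 4527/5000
5 5 8813/10000
6 6 1051/1250
7 7 7953/10000
DF(7y) is solved at step 7

step 1 [1y] bond c/1=17/400: DF=(825243/800000 − 17/400·(0))/(1+17/400) = 1979/2000 ≈ 0.989500
step 2 [2y] bond c/1=23/400: DF=(171197/160000 − 23/400·(0.989500))/(1+23/400) = 479/500 ≈ 0.958000
step 3 [3y] bond c/1=3/80: DF=(206689/200000 − 3/80·(0.989500+0.958000))/(1+3/80) = 9257/10000 ≈ 0.925700
step 4 [4y] bond c/1=13/200: DF=(1151009/1000000 − 13/200·(0.989500+0.958000+0.925700))/(1+13/200) = 4527/5000 ≈ 0.905400
step 5 [5y] bond c/1=13/400: DF=(4130987/4000000 − 13/400·(0.989500+0.958000+0.925700+0.905400))/(1+13/400) = 8813/10000 ≈ 0.881300
step 6 [6y] swap r/1=1592/55007: DF=(1 − 1592/55007·(0.989500+0.958000+0.925700+0.905400+0.881300))/(1+1592/55007) = 1051/1250 ≈ 0.840800
step 7 [7y] swap r/1=2047/62960: DF=(1 − 2047/62960·(0.989500+0.958000+0.925700+0.905400+0.881300+0.840800))/(1+2047/62960) = 7953/10000 ≈ 0.795300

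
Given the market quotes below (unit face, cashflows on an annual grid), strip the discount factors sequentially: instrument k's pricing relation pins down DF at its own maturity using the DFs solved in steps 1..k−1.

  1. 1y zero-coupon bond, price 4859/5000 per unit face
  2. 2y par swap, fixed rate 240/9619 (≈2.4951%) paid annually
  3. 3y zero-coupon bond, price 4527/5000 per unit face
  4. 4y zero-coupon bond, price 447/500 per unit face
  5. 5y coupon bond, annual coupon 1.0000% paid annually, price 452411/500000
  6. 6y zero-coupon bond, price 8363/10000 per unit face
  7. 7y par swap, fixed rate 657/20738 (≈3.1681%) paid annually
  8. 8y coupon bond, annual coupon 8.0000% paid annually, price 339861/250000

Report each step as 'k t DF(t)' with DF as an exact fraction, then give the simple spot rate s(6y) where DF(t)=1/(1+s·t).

1 1 4859/5000
2 2 119/125
3 3 4527/5000
4 4 447/500
5 5 859/1000
6 6 8363/10000
7 7 8029/10000
8 8 7979/10000
s(6y) = (1/(8363/10000) − 1)/(6) = 1637/50178 ≈ 3.2624%

step 1 [1y] zero: DF = P = 4859/5000 ≈ 0.971800
step 2 [2y] swap r/1=240/9619: DF=(1 − 240/9619·(0.971800))/(1+240/9619) = 119/125 ≈ 0.952000
step 3 [3y] zero: DF = P = 4527/5000 ≈ 0.905400
step 4 [4y] zero: DF = P = 447/500 ≈ 0.894000
step 5 [5y] bond c/1=1/100: DF=(452411/500000 − 1/100·(0.971800+0.952000+0.905400+0.894000))/(1+1/100) = 859/1000 ≈ 0.859000
step 6 [6y] zero: DF = P = 8363/10000 ≈ 0.836300
step 7 [7y] swap r/1=657/20738: DF=(1 − 657/20738·(0.971800+0.952000+0.905400+0.894000+0.859000+0.836300))/(1+657/20738) = 8029/10000 ≈ 0.802900
step 8 [8y] bond c/1=2/25: DF=(339861/250000 − 2/25·(0.971800+0.952000+0.905400+0.894000+0.859000+0.836300+0.802900))/(1+2/25) = 7979/10000 ≈ 0.797900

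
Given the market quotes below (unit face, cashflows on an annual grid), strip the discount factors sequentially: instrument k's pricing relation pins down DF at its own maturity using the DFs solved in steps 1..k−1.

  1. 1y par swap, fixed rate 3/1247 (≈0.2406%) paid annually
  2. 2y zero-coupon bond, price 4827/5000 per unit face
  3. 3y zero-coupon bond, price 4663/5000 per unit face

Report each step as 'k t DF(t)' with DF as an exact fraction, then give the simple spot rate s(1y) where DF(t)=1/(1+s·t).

1 1 1247/1250
2 2 4827/5000
3 3 4663/5000
s(1y) = (1/(1247/1250) − 1)/(1) = 3/1247 ≈ 0.2406%

step 1 [1y] swap r/1=3/1247: DF=(1 − 3/1247·(0))/(1+3/1247) = 1247/1250 ≈ 0.997600
step 2 [2y] zero: DF = P = 4827/5000 ≈ 0.965400
step 3 [3y] zero: DF = P = 4663/5000 ≈ 0.932600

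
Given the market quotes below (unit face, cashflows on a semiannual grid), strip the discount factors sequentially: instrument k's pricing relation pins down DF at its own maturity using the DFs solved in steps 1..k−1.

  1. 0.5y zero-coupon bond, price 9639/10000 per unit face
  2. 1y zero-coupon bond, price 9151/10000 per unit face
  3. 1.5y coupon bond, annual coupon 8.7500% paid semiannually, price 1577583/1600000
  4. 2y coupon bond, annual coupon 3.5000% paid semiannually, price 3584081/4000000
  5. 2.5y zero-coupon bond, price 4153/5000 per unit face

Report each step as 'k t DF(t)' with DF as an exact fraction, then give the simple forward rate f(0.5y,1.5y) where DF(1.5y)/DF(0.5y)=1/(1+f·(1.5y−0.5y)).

step 1 [0.5y] zero: DF = P = 9639/10000 ≈ 0.963900
step 2 [1y] zero: DF = P = 9151/10000 ≈ 0.915100
step 3 [1.5y] bond c/2=7/160: DF=(1577583/1600000 − 7/160·(0.963900+0.915100))/(1+7/160) = 8659/10000 ≈ 0.865900
step 4 [2y] bond c/2=7/400: DF=(3584081/4000000 − 7/400·(0.963900+0.915100+0.865900))/(1+7/400) = 4167/5000 ≈ 0.833400
step 5 [2.5y] zero: DF = P = 4153/5000 ≈ 0.830600

1 1/2 9639/10000
2 1 9151/10000
3 3/2 8659/10000
4 2 4167/5000
5 5/2 4153/5000
f(0.5y,1.5y) = ((9639/10000)/(8659/10000) − 1)/(1) = 140/1237 ≈ 11.3177%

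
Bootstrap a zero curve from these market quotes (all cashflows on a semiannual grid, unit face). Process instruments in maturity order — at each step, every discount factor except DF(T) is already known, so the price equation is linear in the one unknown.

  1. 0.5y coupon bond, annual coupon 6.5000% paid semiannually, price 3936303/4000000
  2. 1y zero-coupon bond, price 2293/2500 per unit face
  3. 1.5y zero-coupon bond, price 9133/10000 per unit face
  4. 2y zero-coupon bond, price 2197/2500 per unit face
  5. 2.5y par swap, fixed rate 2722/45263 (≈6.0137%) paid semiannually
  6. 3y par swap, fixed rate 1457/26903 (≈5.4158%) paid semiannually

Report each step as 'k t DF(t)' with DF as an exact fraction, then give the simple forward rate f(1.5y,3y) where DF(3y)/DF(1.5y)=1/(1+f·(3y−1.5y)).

step 1 [0.5y] bond c/2=13/400: DF=(3936303/4000000 − 13/400·(0))/(1+13/400) = 9531/10000 ≈ 0.953100
step 2 [1y] zero: DF = P = 2293/2500 ≈ 0.917200
step 3 [1.5y] zero: DF = P = 9133/10000 ≈ 0.913300
step 4 [2y] zero: DF = P = 2197/2500 ≈ 0.878800
step 5 [2.5y] swap r/2=1361/45263: DF=(1 − 1361/45263·(0.953100+0.917200+0.913300+0.878800))/(1+1361/45263) = 8639/10000 ≈ 0.863900
step 6 [3y] swap r/2=1457/53806: DF=(1 − 1457/53806·(0.953100+0.917200+0.913300+0.878800+0.863900))/(1+1457/53806) = 8543/10000 ≈ 0.854300

1 1/2 9531/10000
2 1 2293/2500
3 3/2 9133/10000
4 2 2197/2500
5 5/2 8639/10000
6 3 8543/10000
f(1.5y,3y) = ((9133/10000)/(8543/10000) − 1)/(3/2) = 1180/25629 ≈ 4.6042%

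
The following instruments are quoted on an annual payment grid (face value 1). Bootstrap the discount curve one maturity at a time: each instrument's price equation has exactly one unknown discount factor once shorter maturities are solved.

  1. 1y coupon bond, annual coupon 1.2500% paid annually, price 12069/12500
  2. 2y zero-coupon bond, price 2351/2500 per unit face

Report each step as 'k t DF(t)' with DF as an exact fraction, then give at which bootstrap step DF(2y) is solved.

step 1 [1y] bond c/1=1/80: DF=(12069/12500 − 1/80·(0))/(1+1/80) = 596/625 ≈ 0.953600
step 2 [2y] zero: DF = P = 2351/2500 ≈ 0.940400

1 1 596/625
2 2 2351/2500
DF(2y) is solved at step 2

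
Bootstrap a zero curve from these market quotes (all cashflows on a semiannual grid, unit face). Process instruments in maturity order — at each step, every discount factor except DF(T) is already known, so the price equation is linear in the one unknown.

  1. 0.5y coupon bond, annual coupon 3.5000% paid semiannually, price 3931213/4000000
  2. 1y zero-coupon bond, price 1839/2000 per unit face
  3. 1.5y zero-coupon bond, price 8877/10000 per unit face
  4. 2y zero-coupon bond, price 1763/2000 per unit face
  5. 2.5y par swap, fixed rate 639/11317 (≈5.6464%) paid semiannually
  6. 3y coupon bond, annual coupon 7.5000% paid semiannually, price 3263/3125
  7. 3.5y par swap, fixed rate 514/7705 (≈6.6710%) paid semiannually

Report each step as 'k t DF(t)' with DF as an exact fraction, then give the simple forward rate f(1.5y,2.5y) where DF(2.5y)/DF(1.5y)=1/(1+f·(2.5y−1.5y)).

step 1 [0.5y] bond c/2=7/400: DF=(3931213/4000000 − 7/400·(0))/(1+7/400) = 9659/10000 ≈ 0.965900
step 2 [1y] zero: DF = P = 1839/2000 ≈ 0.919500
step 3 [1.5y] zero: DF = P = 8877/10000 ≈ 0.887700
step 4 [2y] zero: DF = P = 1763/2000 ≈ 0.881500
step 5 [2.5y] swap r/2=639/22634: DF=(1 − 639/22634·(0.965900+0.919500+0.887700+0.881500))/(1+639/22634) = 4361/5000 ≈ 0.872200
step 6 [3y] bond c/2=3/80: DF=(3263/3125 − 3/80·(0.965900+0.919500+0.887700+0.881500+0.872200))/(1+3/80) = 2107/2500 ≈ 0.842800
step 7 [3.5y] swap r/2=257/7705: DF=(1 − 257/7705·(0.965900+0.919500+0.887700+0.881500+0.872200+0.842800))/(1+257/7705) = 993/1250 ≈ 0.794400

1 1/2 9659/10000
2 1 1839/2000
3 3/2 8877/10000
4 2 1763/2000
5 5/2 4361/5000
6 3 2107/2500
7 7/2 993/1250
f(1.5y,2.5y) = ((8877/10000)/(4361/5000) − 1)/(1) = 155/8722 ≈ 1.7771%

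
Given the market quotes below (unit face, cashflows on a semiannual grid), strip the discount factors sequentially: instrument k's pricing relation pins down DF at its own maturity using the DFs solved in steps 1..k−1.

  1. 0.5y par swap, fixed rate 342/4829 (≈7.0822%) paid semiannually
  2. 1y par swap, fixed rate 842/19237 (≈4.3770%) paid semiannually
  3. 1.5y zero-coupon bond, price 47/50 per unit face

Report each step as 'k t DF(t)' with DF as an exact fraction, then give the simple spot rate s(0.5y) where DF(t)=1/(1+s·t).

step 1 [0.5y] swap r/2=171/4829: DF=(1 − 171/4829·(0))/(1+171/4829) = 4829/5000 ≈ 0.965800
step 2 [1y] swap r/2=421/19237: DF=(1 − 421/19237·(0.965800))/(1+421/19237) = 9579/10000 ≈ 0.957900
step 3 [1.5y] zero: DF = P = 47/50 ≈ 0.940000

1 1/2 4829/5000
2 1 9579/10000
3 3/2 47/50
s(0.5y) = (1/(4829/5000) − 1)/(1/2) = 342/4829 ≈ 7.0822%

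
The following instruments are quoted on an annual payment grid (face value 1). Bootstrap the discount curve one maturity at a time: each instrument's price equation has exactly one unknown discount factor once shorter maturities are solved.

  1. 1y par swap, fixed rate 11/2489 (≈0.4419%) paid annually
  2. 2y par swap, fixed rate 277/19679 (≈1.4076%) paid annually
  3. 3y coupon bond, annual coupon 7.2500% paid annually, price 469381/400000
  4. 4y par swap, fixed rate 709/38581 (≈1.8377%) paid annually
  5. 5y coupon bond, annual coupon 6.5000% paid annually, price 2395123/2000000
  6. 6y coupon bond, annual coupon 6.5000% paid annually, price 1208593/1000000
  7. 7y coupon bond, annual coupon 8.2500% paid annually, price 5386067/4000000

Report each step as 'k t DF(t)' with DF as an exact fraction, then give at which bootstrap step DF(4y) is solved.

step 1 [1y] swap r/1=11/2489: DF=(1 − 11/2489·(0))/(1+11/2489) = 2489/2500 ≈ 0.995600
step 2 [2y] swap r/1=277/19679: DF=(1 − 277/19679·(0.995600))/(1+277/19679) = 9723/10000 ≈ 0.972300
step 3 [3y] bond c/1=29/400: DF=(469381/400000 − 29/400·(0.995600+0.972300))/(1+29/400) = 9611/10000 ≈ 0.961100
step 4 [4y] swap r/1=709/38581: DF=(1 − 709/38581·(0.995600+0.972300+0.961100))/(1+709/38581) = 9291/10000 ≈ 0.929100
step 5 [5y] bond c/1=13/200: DF=(2395123/2000000 − 13/200·(0.995600+0.972300+0.961100+0.929100))/(1+13/200) = 889/1000 ≈ 0.889000
step 6 [6y] bond c/1=13/200: DF=(1208593/1000000 − 13/200·(0.995600+0.972300+0.961100+0.929100+0.889000))/(1+13/200) = 8451/10000 ≈ 0.845100
step 7 [7y] bond c/1=33/400: DF=(5386067/4000000 − 33/400·(0.995600+0.972300+0.961100+0.929100+0.889000+0.845100))/(1+33/400) = 8177/10000 ≈ 0.817700

1 1 2489/2500
2 2 9723/10000
3 3 9611/10000
4 4 9291/10000
5 5 889/1000
6 6 8451/10000
7 7 8177/10000
DF(4y) is solved at step 4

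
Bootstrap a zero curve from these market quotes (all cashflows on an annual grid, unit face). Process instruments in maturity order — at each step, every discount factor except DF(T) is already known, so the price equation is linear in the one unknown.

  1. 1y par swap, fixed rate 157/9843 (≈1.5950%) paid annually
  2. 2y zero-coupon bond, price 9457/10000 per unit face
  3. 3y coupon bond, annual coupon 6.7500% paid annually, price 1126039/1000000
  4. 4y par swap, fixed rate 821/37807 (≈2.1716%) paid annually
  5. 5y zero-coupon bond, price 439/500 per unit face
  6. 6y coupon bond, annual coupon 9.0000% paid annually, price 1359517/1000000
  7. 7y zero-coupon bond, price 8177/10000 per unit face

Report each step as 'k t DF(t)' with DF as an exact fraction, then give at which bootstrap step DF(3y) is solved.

1 1 9843/10000
2 2 9457/10000
3 3 583/625
4 4 9179/10000
5 5 439/500
6 6 4313/5000
7 7 8177/10000
DF(3y) is solved at step 3

step 1 [1y] swap r/1=157/9843: DF=(1 − 157/9843·(0))/(1+157/9843) = 9843/10000 ≈ 0.984300
step 2 [2y] zero: DF = P = 9457/10000 ≈ 0.945700
step 3 [3y] bond c/1=27/400: DF=(1126039/1000000 − 27/400·(0.984300+0.945700))/(1+27/400) = 583/625 ≈ 0.932800
step 4 [4y] swap r/1=821/37807: DF=(1 − 821/37807·(0.984300+0.945700+0.932800))/(1+821/37807) = 9179/10000 ≈ 0.917900
step 5 [5y] zero: DF = P = 439/500 ≈ 0.878000
step 6 [6y] bond c/1=9/100: DF=(1359517/1000000 − 9/100·(0.984300+0.945700+0.932800+0.917900+0.878000))/(1+9/100) = 4313/5000 ≈ 0.862600
step 7 [7y] zero: DF = P = 8177/10000 ≈ 0.817700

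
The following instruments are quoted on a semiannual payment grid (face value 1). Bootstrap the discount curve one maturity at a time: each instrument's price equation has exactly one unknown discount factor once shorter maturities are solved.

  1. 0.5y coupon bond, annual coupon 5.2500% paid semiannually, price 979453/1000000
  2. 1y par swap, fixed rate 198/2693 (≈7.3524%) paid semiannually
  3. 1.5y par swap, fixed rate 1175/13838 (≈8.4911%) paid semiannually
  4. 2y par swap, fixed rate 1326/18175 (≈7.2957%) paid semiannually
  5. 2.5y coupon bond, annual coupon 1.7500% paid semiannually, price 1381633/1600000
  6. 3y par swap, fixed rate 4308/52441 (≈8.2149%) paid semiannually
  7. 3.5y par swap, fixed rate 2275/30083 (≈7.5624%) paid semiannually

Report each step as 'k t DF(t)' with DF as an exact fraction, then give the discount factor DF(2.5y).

1 1/2 1193/1250
2 1 9307/10000
3 3/2 353/400
4 2 4337/5000
5 5/2 1649/2000
6 3 3923/5000
7 7/2 309/400
DF(2.5y) = 1649/2000 ≈ 0.824500

step 1 [0.5y] bond c/2=21/800: DF=(979453/1000000 − 21/800·(0))/(1+21/800) = 1193/1250 ≈ 0.954400
step 2 [1y] swap r/2=99/2693: DF=(1 − 99/2693·(0.954400))/(1+99/2693) = 9307/10000 ≈ 0.930700
step 3 [1.5y] swap r/2=1175/27676: DF=(1 − 1175/27676·(0.954400+0.930700))/(1+1175/27676) = 353/400 ≈ 0.882500
step 4 [2y] swap r/2=663/18175: DF=(1 − 663/18175·(0.954400+0.930700+0.882500))/(1+663/18175) = 4337/5000 ≈ 0.867400
step 5 [2.5y] bond c/2=7/800: DF=(1381633/1600000 − 7/800·(0.954400+0.930700+0.882500+0.867400))/(1+7/800) = 1649/2000 ≈ 0.824500
step 6 [3y] swap r/2=2154/52441: DF=(1 − 2154/52441·(0.954400+0.930700+0.882500+0.867400+0.824500))/(1+2154/52441) = 3923/5000 ≈ 0.784600
step 7 [3.5y] swap r/2=2275/60166: DF=(1 − 2275/60166·(0.954400+0.930700+0.882500+0.867400+0.824500+0.784600))/(1+2275/60166) = 309/400 ≈ 0.772500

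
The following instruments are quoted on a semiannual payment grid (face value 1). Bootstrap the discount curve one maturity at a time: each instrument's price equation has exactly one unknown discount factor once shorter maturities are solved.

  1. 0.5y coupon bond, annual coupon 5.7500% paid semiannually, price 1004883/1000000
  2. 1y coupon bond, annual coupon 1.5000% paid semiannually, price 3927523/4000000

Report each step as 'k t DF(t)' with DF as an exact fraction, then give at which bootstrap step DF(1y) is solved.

1 1/2 1221/1250
2 1 9673/10000
DF(1y) is solved at step 2

step 1 [0.5y] bond c/2=23/800: DF=(1004883/1000000 − 23/800·(0))/(1+23/800) = 1221/1250 ≈ 0.976800
step 2 [1y] bond c/2=3/400: DF=(3927523/4000000 − 3/400·(0.976800))/(1+3/400) = 9673/10000 ≈ 0.967300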